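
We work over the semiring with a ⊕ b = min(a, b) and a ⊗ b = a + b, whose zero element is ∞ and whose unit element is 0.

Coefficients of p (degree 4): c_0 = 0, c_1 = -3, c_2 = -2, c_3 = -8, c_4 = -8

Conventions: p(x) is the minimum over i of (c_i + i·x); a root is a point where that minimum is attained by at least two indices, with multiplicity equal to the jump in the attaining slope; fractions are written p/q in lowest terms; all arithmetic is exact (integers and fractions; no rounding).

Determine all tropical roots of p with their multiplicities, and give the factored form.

hull edge (i=0, c=0) to (i=1, c=-3): slope -3, span 1
hull edge (i=1, c=-3) to (i=3, c=-8): slope -5/2, span 2
hull edge (i=3, c=-8) to (i=4, c=-8): slope 0, span 1
Factored form: p(x) = -8 ⊗ (x ⊕ 0) ⊗ (x ⊕ 5/2) ⊗ (x ⊕ 5/2) ⊗ (x ⊕ 3)
Answer: roots = 0 (mult 1), 5/2 (mult 2), 3 (mult 1)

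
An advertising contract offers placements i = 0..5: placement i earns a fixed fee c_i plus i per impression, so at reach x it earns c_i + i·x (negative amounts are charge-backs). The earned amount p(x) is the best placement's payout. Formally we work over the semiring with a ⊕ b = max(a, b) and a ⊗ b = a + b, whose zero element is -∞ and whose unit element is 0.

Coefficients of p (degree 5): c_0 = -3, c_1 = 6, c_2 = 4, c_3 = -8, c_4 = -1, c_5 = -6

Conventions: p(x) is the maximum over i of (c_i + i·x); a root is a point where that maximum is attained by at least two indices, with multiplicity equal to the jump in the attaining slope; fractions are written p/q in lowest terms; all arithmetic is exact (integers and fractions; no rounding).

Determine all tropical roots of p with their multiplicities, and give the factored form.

hull edge (i=0, c=-3) to (i=1, c=6): slope 9, span 1
hull edge (i=1, c=6) to (i=2, c=4): slope -2, span 1
hull edge (i=2, c=4) to (i=4, c=-1): slope -5/2, span 2
hull edge (i=4, c=-1) to (i=5, c=-6): slope -5, span 1
Factored form: p(x) = -6 ⊗ (x ⊕ (-9)) ⊗ (x ⊕ 2) ⊗ (x ⊕ 5/2) ⊗ (x ⊕ 5/2) ⊗ (x ⊕ 5)
Answer: roots = -9 (mult 1), 2 (mult 1), 5/2 (mult 2), 5 (mult 1)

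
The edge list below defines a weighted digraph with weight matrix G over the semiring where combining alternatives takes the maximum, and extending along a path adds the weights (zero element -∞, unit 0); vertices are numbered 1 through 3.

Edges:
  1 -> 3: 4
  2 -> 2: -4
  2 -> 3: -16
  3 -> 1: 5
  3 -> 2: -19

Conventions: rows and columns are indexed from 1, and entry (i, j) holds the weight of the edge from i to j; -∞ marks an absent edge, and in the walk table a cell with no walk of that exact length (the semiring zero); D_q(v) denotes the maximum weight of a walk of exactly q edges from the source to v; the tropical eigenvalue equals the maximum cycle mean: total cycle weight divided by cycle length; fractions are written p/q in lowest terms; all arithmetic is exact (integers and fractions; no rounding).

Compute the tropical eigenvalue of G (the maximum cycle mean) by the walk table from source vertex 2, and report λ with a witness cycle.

q=0: [-∞, 0, -∞]
q=1: [-∞, -4, -16]
q=2: [-11, -8, -20]
q=3: [-15, -12, -7]
Optimal cycle mean attained by: cycle 1->3->1, total 4 + 5, length 2.
Answer: λ = 9/2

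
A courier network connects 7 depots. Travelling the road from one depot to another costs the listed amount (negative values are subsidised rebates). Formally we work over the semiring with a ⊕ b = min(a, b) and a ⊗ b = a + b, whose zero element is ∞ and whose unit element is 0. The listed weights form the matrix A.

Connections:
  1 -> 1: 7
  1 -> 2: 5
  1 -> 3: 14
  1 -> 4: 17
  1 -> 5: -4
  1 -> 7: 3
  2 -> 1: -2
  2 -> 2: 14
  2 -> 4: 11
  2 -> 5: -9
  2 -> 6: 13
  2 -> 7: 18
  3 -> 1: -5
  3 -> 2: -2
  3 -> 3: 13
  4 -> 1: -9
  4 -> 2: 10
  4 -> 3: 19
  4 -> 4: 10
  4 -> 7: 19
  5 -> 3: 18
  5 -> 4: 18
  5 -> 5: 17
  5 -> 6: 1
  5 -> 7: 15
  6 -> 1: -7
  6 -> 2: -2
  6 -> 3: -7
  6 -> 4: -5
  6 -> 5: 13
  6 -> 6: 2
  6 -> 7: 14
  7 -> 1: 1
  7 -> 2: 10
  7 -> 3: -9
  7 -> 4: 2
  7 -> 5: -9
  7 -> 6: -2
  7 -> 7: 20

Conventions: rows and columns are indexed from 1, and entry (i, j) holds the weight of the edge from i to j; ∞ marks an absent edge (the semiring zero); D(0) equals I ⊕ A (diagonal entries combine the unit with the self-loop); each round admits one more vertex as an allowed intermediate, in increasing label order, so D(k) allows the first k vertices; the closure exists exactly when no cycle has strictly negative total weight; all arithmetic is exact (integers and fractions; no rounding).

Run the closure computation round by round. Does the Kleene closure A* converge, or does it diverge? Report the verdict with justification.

D(0):
  [0, 5, 14, 17, -4, ∞, 3]
  [-2, 0, ∞, 11, -9, 13, 18]
  [-5, -2, 0, ∞, ∞, ∞, ∞]
  [-9, 10, 19, 0, ∞, ∞, 19]
  [∞, ∞, 18, 18, 0, 1, 15]
  [-7, -2, -7, -5, 13, 0, 14]
  [1, 10, -9, 2, -9, -2, 0]
D(1):
  [0, 5, 14, 17, -4, ∞, 3]
  [-2, 0, 12, 11, -9, 13, 1]
  [-5, -2, 0, 12, -9, ∞, -2]
  [-9, -4, 5, 0, -13, ∞, -6]
  [∞, ∞, 18, 18, 0, 1, 15]
  [-7, -2, -7, -5, -11, 0, -4]
  [1, 6, -9, 2, -9, -2, 0]
D(2):
  [0, 5, 14, 16, -4, 18, 3]
  [-2, 0, 12, 11, -9, 13, 1]
  [-5, -2, 0, 9, -11, 11, -2]
  [-9, -4, 5, 0, -13, 9, -6]
  [∞, ∞, 18, 18, 0, 1, 15]
  [-7, -2, -7, -5, -11, 0, -4]
  [1, 6, -9, 2, -9, -2, 0]
Detection: at round 3, diagonal entry (7, 7) turns strictly negative.
Key observation: the cycle 7->3->1->7 has total weight (-9) + (-5) + 3, which is strictly negative.
Answer: DIVERGES — negative cycle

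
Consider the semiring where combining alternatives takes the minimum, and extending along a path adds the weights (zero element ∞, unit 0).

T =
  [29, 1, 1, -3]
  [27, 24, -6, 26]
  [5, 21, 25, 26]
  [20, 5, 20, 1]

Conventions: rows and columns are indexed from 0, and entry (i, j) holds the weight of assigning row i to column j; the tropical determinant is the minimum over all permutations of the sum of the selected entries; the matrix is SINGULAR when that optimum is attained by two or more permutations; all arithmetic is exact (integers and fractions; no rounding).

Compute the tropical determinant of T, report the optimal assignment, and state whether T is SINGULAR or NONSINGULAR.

σ = (0, 1, 2, 3): 29 + 24 + 25 + 1 = 79
σ = (0, 1, 3, 2): 29 + 24 + 26 + 20 = 99
σ = (0, 2, 1, 3): 29 + (-6) + 21 + 1 = 45
σ = (0, 2, 3, 1): 29 + (-6) + 26 + 5 = 54
σ = (0, 3, 1, 2): 29 + 26 + 21 + 20 = 96
σ = (0, 3, 2, 1): 29 + 26 + 25 + 5 = 85
σ = (1, 0, 2, 3): 1 + 27 + 25 + 1 = 54
σ = (1, 0, 3, 2): 1 + 27 + 26 + 20 = 74
σ = (1, 2, 0, 3): 1 + (-6) + 5 + 1 = 1
σ = (1, 2, 3, 0): 1 + (-6) + 26 + 20 = 41
σ = (1, 3, 0, 2): 1 + 26 + 5 + 20 = 52
σ = (1, 3, 2, 0): 1 + 26 + 25 + 20 = 72
σ = (2, 0, 1, 3): 1 + 27 + 21 + 1 = 50
σ = (2, 0, 3, 1): 1 + 27 + 26 + 5 = 59
σ = (2, 1, 0, 3): 1 + 24 + 5 + 1 = 31
σ = (2, 1, 3, 0): 1 + 24 + 26 + 20 = 71
σ = (2, 3, 0, 1): 1 + 26 + 5 + 5 = 37
σ = (2, 3, 1, 0): 1 + 26 + 21 + 20 = 68
σ = (3, 0, 1, 2): (-3) + 27 + 21 + 20 = 65
σ = (3, 0, 2, 1): (-3) + 27 + 25 + 5 = 54
σ = (3, 1, 0, 2): (-3) + 24 + 5 + 20 = 46
σ = (3, 1, 2, 0): (-3) + 24 + 25 + 20 = 66
σ = (3, 2, 0, 1): (-3) + (-6) + 5 + 5 = 1
σ = (3, 2, 1, 0): (-3) + (-6) + 21 + 20 = 32
Optimal value attained by: σ = (1, 2, 0, 3).
Answer: det⊕(T) = 1; verdict: SINGULAR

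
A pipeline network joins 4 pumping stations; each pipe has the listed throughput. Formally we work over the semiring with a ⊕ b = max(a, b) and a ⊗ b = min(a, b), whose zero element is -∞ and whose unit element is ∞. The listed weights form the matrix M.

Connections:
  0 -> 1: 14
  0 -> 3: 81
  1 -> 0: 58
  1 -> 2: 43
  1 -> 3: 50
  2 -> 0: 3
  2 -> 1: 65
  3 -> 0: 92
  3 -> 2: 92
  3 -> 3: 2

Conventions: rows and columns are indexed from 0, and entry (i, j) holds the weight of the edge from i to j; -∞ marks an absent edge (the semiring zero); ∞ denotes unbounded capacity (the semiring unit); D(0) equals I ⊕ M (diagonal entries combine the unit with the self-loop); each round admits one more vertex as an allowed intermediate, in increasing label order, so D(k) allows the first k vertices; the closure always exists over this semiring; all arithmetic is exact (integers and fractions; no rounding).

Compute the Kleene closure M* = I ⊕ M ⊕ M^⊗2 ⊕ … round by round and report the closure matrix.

D(0):
  [∞, 14, -∞, 81]
  [58, ∞, 43, 50]
  [3, 65, ∞, -∞]
  [92, -∞, 92, ∞]
D(1):
  [∞, 14, -∞, 81]
  [58, ∞, 43, 58]
  [3, 65, ∞, 3]
  [92, 14, 92, ∞]
D(2):
  [∞, 14, 14, 81]
  [58, ∞, 43, 58]
  [58, 65, ∞, 58]
  [92, 14, 92, ∞]
D(3):
  [∞, 14, 14, 81]
  [58, ∞, 43, 58]
  [58, 65, ∞, 58]
  [92, 65, 92, ∞]
D(4):
  [∞, 65, 81, 81]
  [58, ∞, 58, 58]
  [58, 65, ∞, 58]
  [92, 65, 92, ∞]
Answer: M* = [[∞, 65, 81, 81], [58, ∞, 58, 58], [58, 65, ∞, 58], [92, 65, 92, ∞]]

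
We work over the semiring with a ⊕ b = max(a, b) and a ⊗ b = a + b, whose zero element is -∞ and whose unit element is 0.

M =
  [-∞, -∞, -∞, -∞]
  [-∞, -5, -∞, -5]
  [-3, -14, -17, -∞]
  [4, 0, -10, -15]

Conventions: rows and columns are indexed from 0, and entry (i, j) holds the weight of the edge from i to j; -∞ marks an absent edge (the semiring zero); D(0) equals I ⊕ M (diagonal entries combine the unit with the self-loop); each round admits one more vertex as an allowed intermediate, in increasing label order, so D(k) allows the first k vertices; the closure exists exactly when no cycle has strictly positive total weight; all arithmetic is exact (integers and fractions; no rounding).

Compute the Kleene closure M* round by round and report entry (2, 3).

D(0):
  [0, -∞, -∞, -∞]
  [-∞, 0, -∞, -5]
  [-3, -14, 0, -∞]
  [4, 0, -10, 0]
D(1):
  [0, -∞, -∞, -∞]
  [-∞, 0, -∞, -5]
  [-3, -14, 0, -∞]
  [4, 0, -10, 0]
D(2):
  [0, -∞, -∞, -∞]
  [-∞, 0, -∞, -5]
  [-3, -14, 0, -19]
  [4, 0, -10, 0]
D(3):
  [0, -∞, -∞, -∞]
  [-∞, 0, -∞, -5]
  [-3, -14, 0, -19]
  [4, 0, -10, 0]
D(4):
  [0, -∞, -∞, -∞]
  [-1, 0, -15, -5]
  [-3, -14, 0, -19]
  [4, 0, -10, 0]
Answer: M*[2][3] = -19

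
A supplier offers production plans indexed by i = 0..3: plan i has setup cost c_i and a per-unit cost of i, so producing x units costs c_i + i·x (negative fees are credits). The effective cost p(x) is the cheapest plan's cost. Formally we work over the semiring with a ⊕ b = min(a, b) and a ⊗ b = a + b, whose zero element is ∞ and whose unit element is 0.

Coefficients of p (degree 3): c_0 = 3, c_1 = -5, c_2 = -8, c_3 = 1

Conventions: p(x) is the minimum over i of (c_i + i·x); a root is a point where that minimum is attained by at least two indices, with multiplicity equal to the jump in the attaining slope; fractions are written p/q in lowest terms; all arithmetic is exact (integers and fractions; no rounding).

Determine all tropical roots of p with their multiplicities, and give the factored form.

hull edge (i=0, c=3) to (i=1, c=-5): slope -8, span 1
hull edge (i=1, c=-5) to (i=2, c=-8): slope -3, span 1
hull edge (i=2, c=-8) to (i=3, c=1): slope 9, span 1
Factored form: p(x) = 1 ⊗ (x ⊕ (-9)) ⊗ (x ⊕ 3) ⊗ (x ⊕ 8)
Answer: roots = -9 (mult 1), 3 (mult 1), 8 (mult 1)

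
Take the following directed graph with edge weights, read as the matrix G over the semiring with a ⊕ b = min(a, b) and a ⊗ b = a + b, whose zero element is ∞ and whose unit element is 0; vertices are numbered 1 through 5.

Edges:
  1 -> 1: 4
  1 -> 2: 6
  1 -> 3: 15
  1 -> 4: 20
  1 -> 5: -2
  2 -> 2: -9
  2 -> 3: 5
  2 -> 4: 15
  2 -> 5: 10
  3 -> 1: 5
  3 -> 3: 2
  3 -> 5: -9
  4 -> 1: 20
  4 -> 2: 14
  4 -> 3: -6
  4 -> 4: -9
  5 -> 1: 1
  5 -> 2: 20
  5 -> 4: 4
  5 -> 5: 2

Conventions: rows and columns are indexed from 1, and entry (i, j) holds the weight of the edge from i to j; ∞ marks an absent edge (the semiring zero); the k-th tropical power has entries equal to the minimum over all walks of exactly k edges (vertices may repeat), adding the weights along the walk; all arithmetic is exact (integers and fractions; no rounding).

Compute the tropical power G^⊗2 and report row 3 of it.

G^⊗2:
  [-1, -3, 11, 2, 0]
  [10, -18, -4, 6, -4]
  [-8, 11, 4, -5, -7]
  [-1, 5, -15, -18, -15]
  [3, 7, -2, -5, -1]
Answer: row 3 of G^⊗2 = [-8, 11, 4, -5, -7]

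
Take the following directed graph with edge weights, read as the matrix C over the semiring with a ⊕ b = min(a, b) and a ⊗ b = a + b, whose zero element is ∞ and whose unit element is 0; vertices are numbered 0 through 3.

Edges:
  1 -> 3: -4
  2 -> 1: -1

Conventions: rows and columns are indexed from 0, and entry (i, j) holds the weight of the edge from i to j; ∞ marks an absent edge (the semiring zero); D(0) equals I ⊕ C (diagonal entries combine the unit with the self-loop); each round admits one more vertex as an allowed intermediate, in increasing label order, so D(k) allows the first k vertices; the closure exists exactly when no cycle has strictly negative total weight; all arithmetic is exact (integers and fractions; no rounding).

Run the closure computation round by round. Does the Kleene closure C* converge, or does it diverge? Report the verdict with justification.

D(0):
  [0, ∞, ∞, ∞]
  [∞, 0, ∞, -4]
  [∞, -1, 0, ∞]
  [∞, ∞, ∞, 0]
D(1):
  [0, ∞, ∞, ∞]
  [∞, 0, ∞, -4]
  [∞, -1, 0, ∞]
  [∞, ∞, ∞, 0]
D(2):
  [0, ∞, ∞, ∞]
  [∞, 0, ∞, -4]
  [∞, -1, 0, -5]
  [∞, ∞, ∞, 0]
D(3):
  [0, ∞, ∞, ∞]
  [∞, 0, ∞, -4]
  [∞, -1, 0, -5]
  [∞, ∞, ∞, 0]
D(4):
  [0, ∞, ∞, ∞]
  [∞, 0, ∞, -4]
  [∞, -1, 0, -5]
  [∞, ∞, ∞, 0]
Key observation: every diagonal entry stays at the unit through all rounds, so no improving cycle exists.
Answer: CONVERGES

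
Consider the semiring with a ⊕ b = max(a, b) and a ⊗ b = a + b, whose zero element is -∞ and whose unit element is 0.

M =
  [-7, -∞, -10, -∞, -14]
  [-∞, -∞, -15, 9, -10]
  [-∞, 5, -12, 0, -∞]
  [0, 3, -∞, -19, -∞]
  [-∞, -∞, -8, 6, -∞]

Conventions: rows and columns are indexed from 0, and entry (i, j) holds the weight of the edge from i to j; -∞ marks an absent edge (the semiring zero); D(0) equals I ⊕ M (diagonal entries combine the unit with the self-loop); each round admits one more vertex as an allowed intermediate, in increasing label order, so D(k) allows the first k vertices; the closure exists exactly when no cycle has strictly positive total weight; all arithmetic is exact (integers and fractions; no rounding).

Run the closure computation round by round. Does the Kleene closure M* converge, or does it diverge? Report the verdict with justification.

D(0):
  [0, -∞, -10, -∞, -14]
  [-∞, 0, -15, 9, -10]
  [-∞, 5, 0, 0, -∞]
  [0, 3, -∞, 0, -∞]
  [-∞, -∞, -8, 6, 0]
D(1):
  [0, -∞, -10, -∞, -14]
  [-∞, 0, -15, 9, -10]
  [-∞, 5, 0, 0, -∞]
  [0, 3, -10, 0, -14]
  [-∞, -∞, -8, 6, 0]
Detection: at round 2, diagonal entry (3, 3) turns strictly positive.
Key observation: the cycle 3->1->3 has total weight 3 + 9, which is strictly positive.
Answer: DIVERGES — positive cycle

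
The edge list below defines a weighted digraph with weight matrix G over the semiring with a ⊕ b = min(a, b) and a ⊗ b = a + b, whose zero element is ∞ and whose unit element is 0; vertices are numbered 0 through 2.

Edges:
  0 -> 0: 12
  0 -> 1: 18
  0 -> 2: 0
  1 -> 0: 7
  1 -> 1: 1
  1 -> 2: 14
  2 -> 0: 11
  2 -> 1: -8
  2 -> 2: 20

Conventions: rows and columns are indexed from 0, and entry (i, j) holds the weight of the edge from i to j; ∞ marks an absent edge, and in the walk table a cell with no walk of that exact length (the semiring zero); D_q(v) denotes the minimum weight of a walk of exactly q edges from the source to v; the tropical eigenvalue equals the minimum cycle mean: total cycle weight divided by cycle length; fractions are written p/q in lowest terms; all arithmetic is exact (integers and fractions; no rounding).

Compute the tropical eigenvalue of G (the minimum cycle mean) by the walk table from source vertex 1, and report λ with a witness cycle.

q=0: [∞, 0, ∞]
q=1: [7, 1, 14]
q=2: [8, 2, 7]
q=3: [9, -1, 8]
Optimal cycle mean attained by: cycle 0->2->1->0, total 0 + (-8) + 7, length 3.
Answer: λ = -1/3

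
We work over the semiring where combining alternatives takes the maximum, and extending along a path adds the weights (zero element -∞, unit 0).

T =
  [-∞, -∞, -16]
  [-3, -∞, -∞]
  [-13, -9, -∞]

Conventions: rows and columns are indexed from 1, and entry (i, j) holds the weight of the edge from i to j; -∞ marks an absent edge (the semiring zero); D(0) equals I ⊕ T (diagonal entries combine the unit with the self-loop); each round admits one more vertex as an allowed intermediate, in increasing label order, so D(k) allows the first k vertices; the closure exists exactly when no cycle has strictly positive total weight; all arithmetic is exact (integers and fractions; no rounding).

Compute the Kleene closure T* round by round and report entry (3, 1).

D(0):
  [0, -∞, -16]
  [-3, 0, -∞]
  [-13, -9, 0]
D(1):
  [0, -∞, -16]
  [-3, 0, -19]
  [-13, -9, 0]
D(2):
  [0, -∞, -16]
  [-3, 0, -19]
  [-12, -9, 0]
D(3):
  [0, -25, -16]
  [-3, 0, -19]
  [-12, -9, 0]
Answer: T*[3][1] = -12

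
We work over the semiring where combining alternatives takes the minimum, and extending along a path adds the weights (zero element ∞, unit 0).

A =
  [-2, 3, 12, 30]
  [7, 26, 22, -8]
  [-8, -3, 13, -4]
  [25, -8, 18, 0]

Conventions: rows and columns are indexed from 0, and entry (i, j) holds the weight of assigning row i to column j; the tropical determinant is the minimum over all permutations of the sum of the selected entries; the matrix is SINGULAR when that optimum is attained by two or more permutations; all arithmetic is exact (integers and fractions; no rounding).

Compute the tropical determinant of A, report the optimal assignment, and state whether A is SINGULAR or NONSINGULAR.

σ = (0, 1, 2, 3): (-2) + 26 + 13 + 0 = 37
σ = (0, 1, 3, 2): (-2) + 26 + (-4) + 18 = 38
σ = (0, 2, 1, 3): (-2) + 22 + (-3) + 0 = 17
σ = (0, 2, 3, 1): (-2) + 22 + (-4) + (-8) = 8
σ = (0, 3, 1, 2): (-2) + (-8) + (-3) + 18 = 5
σ = (0, 3, 2, 1): (-2) + (-8) + 13 + (-8) = -5
σ = (1, 0, 2, 3): 3 + 7 + 13 + 0 = 23
σ = (1, 0, 3, 2): 3 + 7 + (-4) + 18 = 24
σ = (1, 2, 0, 3): 3 + 22 + (-8) + 0 = 17
σ = (1, 2, 3, 0): 3 + 22 + (-4) + 25 = 46
σ = (1, 3, 0, 2): 3 + (-8) + (-8) + 18 = 5
σ = (1, 3, 2, 0): 3 + (-8) + 13 + 25 = 33
σ = (2, 0, 1, 3): 12 + 7 + (-3) + 0 = 16
σ = (2, 0, 3, 1): 12 + 7 + (-4) + (-8) = 7
σ = (2, 1, 0, 3): 12 + 26 + (-8) + 0 = 30
σ = (2, 1, 3, 0): 12 + 26 + (-4) + 25 = 59
σ = (2, 3, 0, 1): 12 + (-8) + (-8) + (-8) = -12
σ = (2, 3, 1, 0): 12 + (-8) + (-3) + 25 = 26
σ = (3, 0, 1, 2): 30 + 7 + (-3) + 18 = 52
σ = (3, 0, 2, 1): 30 + 7 + 13 + (-8) = 42
σ = (3, 1, 0, 2): 30 + 26 + (-8) + 18 = 66
σ = (3, 1, 2, 0): 30 + 26 + 13 + 25 = 94
σ = (3, 2, 0, 1): 30 + 22 + (-8) + (-8) = 36
σ = (3, 2, 1, 0): 30 + 22 + (-3) + 25 = 74
Optimal value attained by: σ = (2, 3, 0, 1).
Answer: det⊕(A) = -12; verdict: NONSINGULAR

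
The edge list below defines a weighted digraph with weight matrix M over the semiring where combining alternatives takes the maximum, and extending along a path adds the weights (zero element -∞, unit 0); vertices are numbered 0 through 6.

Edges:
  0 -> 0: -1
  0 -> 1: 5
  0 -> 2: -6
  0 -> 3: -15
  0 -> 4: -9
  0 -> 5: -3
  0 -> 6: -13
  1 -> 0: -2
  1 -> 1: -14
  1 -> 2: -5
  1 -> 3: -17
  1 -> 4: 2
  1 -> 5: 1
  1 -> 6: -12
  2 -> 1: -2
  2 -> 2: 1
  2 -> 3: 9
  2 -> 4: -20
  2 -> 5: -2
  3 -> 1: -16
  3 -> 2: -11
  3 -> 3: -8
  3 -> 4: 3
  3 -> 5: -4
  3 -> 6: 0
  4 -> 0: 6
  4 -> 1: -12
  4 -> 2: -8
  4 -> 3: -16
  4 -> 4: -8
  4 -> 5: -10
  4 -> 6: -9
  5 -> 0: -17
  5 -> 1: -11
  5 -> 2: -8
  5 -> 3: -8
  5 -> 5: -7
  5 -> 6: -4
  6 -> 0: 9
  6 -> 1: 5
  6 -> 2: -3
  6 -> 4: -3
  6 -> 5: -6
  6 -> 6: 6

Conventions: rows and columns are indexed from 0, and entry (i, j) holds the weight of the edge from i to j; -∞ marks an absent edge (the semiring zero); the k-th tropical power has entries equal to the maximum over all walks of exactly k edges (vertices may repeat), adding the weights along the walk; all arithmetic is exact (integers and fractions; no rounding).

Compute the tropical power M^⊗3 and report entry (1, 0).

M^⊗2:
  [3, 4, 0, 3, 7, 6, -7]
  [8, 3, -4, 4, -6, -5, -3]
  [-4, -1, 2, 10, 12, 5, 9]
  [9, 5, -3, -2, -3, -6, 6]
  [5, 11, 0, 1, -3, 3, -3]
  [5, 1, -7, 1, -5, -10, 2]
  [15, 14, 3, 6, 7, 6, 12]
M^⊗3:
  [13, 8, 1, 9, 6, 5, 3]
  [7, 13, 2, 5, 7, 5, 4]
  [18, 14, 6, 11, 13, 6, 15]
  [15, 14, 3, 6, 7, 6, 12]
  [9, 10, 6, 9, 13, 12, 3]
  [11, 10, -1, 2, 4, 2, 8]
  [21, 20, 9, 12, 16, 15, 18]
Key observation: the optimum is the walk 1->4->0->0, with weight 2 + 6 + (-1) = 7.
Optimal value attained by: walk 1->4->0->0.
Answer: (M^⊗3)[1][0] = 7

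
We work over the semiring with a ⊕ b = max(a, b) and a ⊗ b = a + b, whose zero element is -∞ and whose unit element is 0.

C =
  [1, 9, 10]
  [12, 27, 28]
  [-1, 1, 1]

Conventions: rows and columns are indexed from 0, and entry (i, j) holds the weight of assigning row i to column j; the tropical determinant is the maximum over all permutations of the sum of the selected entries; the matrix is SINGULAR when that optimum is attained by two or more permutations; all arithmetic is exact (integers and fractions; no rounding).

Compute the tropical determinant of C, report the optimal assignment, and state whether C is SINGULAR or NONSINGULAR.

σ = (0, 1, 2): 1 + 27 + 1 = 29
σ = (0, 2, 1): 1 + 28 + 1 = 30
σ = (1, 0, 2): 9 + 12 + 1 = 22
σ = (1, 2, 0): 9 + 28 + (-1) = 36
σ = (2, 0, 1): 10 + 12 + 1 = 23
σ = (2, 1, 0): 10 + 27 + (-1) = 36
Optimal value attained by: σ = (1, 2, 0).
Answer: det⊕(C) = 36; verdict: SINGULAR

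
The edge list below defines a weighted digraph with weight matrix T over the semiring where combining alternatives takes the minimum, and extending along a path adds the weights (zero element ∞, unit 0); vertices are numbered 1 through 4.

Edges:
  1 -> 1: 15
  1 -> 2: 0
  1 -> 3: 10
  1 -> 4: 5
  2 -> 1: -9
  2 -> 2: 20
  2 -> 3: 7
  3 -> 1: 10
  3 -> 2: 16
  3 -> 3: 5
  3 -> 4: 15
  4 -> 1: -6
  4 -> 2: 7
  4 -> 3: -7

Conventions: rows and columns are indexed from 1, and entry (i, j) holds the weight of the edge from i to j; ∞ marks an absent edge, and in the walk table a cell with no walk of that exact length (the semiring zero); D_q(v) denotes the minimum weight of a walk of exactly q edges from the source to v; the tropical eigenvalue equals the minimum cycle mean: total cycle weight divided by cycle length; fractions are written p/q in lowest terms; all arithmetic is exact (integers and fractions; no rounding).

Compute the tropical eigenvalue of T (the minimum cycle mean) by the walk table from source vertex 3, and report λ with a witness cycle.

q=0: [∞, ∞, 0, ∞]
q=1: [10, 16, 5, 15]
q=2: [7, 10, 8, 15]
q=3: [1, 7, 8, 12]
q=4: [-2, 1, 5, 6]
Optimal cycle mean attained by: cycle 1->2->1, total 0 + (-9), length 2.
Answer: λ = -9/2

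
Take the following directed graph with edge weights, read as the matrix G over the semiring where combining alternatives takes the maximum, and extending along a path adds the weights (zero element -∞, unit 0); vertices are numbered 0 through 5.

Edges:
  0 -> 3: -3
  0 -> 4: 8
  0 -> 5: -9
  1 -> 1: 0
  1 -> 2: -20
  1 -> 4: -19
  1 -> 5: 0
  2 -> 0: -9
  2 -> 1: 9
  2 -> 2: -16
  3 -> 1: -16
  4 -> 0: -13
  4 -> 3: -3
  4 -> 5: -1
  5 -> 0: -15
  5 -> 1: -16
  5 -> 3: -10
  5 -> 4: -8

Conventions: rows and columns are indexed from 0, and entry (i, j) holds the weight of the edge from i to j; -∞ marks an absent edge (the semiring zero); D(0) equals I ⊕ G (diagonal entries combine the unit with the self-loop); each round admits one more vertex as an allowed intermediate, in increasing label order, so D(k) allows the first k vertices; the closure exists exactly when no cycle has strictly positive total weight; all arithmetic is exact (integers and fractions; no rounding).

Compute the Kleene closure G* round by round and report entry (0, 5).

D(0):
  [0, -∞, -∞, -3, 8, -9]
  [-∞, 0, -20, -∞, -19, 0]
  [-9, 9, 0, -∞, -∞, -∞]
  [-∞, -16, -∞, 0, -∞, -∞]
  [-13, -∞, -∞, -3, 0, -1]
  [-15, -16, -∞, -10, -8, 0]
D(1):
  [0, -∞, -∞, -3, 8, -9]
  [-∞, 0, -20, -∞, -19, 0]
  [-9, 9, 0, -12, -1, -18]
  [-∞, -16, -∞, 0, -∞, -∞]
  [-13, -∞, -∞, -3, 0, -1]
  [-15, -16, -∞, -10, -7, 0]
D(2):
  [0, -∞, -∞, -3, 8, -9]
  [-∞, 0, -20, -∞, -19, 0]
  [-9, 9, 0, -12, -1, 9]
  [-∞, -16, -36, 0, -35, -16]
  [-13, -∞, -∞, -3, 0, -1]
  [-15, -16, -36, -10, -7, 0]
D(3):
  [0, -∞, -∞, -3, 8, -9]
  [-29, 0, -20, -32, -19, 0]
  [-9, 9, 0, -12, -1, 9]
  [-45, -16, -36, 0, -35, -16]
  [-13, -∞, -∞, -3, 0, -1]
  [-15, -16, -36, -10, -7, 0]
D(4):
  [0, -19, -39, -3, 8, -9]
  [-29, 0, -20, -32, -19, 0]
  [-9, 9, 0, -12, -1, 9]
  [-45, -16, -36, 0, -35, -16]
  [-13, -19, -39, -3, 0, -1]
  [-15, -16, -36, -10, -7, 0]
D(5):
  [0, -11, -31, 5, 8, 7]
  [-29, 0, -20, -22, -19, 0]
  [-9, 9, 0, -4, -1, 9]
  [-45, -16, -36, 0, -35, -16]
  [-13, -19, -39, -3, 0, -1]
  [-15, -16, -36, -10, -7, 0]
D(6):
  [0, -9, -29, 5, 8, 7]
  [-15, 0, -20, -10, -7, 0]
  [-6, 9, 0, -1, 2, 9]
  [-31, -16, -36, 0, -23, -16]
  [-13, -17, -37, -3, 0, -1]
  [-15, -16, -36, -10, -7, 0]
Answer: G*[0][5] = 7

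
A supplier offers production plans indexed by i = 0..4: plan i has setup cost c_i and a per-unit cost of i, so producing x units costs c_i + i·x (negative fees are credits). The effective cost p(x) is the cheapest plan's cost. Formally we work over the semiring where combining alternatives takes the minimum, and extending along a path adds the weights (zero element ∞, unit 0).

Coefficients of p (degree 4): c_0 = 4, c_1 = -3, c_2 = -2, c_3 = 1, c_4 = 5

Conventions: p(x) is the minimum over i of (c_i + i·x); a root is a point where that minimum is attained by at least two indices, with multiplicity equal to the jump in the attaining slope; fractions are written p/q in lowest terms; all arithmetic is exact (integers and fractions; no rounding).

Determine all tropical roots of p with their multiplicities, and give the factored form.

hull edge (i=0, c=4) to (i=1, c=-3): slope -7, span 1
hull edge (i=1, c=-3) to (i=2, c=-2): slope 1, span 1
hull edge (i=2, c=-2) to (i=3, c=1): slope 3, span 1
hull edge (i=3, c=1) to (i=4, c=5): slope 4, span 1
Factored form: p(x) = 5 ⊗ (x ⊕ (-4)) ⊗ (x ⊕ (-3)) ⊗ (x ⊕ (-1)) ⊗ (x ⊕ 7)
Answer: roots = -4 (mult 1), -3 (mult 1), -1 (mult 1), 7 (mult 1)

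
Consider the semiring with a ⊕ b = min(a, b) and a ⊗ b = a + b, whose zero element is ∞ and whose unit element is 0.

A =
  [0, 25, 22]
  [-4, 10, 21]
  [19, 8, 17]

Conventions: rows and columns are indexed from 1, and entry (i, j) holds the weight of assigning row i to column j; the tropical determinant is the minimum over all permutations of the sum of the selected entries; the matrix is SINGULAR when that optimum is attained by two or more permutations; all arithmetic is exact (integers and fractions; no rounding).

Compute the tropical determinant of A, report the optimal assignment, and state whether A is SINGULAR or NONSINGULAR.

σ = (1, 2, 3): 0 + 10 + 17 = 27
σ = (1, 3, 2): 0 + 21 + 8 = 29
σ = (2, 1, 3): 25 + (-4) + 17 = 38
σ = (2, 3, 1): 25 + 21 + 19 = 65
σ = (3, 1, 2): 22 + (-4) + 8 = 26
σ = (3, 2, 1): 22 + 10 + 19 = 51
Optimal value attained by: σ = (3, 1, 2).
Answer: det⊕(A) = 26; verdict: NONSINGULAR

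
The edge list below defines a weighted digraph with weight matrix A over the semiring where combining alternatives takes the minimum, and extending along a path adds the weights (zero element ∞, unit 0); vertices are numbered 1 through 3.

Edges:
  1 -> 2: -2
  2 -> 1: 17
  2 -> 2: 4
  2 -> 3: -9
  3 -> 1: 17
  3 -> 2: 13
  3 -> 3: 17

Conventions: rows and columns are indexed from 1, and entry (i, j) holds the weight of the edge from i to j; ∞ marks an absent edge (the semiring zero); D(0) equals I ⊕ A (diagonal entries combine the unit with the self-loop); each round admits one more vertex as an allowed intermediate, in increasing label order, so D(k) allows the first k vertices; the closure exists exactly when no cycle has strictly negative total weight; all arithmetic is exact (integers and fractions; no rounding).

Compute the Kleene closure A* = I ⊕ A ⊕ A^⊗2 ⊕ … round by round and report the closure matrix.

D(0):
  [0, -2, ∞]
  [17, 0, -9]
  [17, 13, 0]
D(1):
  [0, -2, ∞]
  [17, 0, -9]
  [17, 13, 0]
D(2):
  [0, -2, -11]
  [17, 0, -9]
  [17, 13, 0]
D(3):
  [0, -2, -11]
  [8, 0, -9]
  [17, 13, 0]
Answer: A* = [[0, -2, -11], [8, 0, -9], [17, 13, 0]]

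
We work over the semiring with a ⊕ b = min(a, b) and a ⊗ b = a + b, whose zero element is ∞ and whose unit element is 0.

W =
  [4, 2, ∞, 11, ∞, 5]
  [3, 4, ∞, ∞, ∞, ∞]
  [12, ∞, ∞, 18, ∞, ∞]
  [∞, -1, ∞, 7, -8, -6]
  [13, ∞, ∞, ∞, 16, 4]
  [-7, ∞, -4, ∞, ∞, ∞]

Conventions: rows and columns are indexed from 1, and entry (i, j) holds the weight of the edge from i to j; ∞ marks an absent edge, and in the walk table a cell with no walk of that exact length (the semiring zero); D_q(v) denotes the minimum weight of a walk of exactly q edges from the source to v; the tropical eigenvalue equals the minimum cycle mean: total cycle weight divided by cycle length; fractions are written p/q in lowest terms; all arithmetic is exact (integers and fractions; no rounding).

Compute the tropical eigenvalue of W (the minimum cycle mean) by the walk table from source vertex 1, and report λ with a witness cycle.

q=0: [0, ∞, ∞, ∞, ∞, ∞]
q=1: [4, 2, ∞, 11, ∞, 5]
q=2: [-2, 6, 1, 15, 3, 5]
q=3: [-2, 0, 1, 9, 7, 3]
q=4: [-4, 0, -1, 9, 1, 3]
q=5: [-4, -2, -1, 7, 1, 1]
q=6: [-6, -2, -3, 7, -1, 1]
Optimal cycle mean attained by: cycle 1->6->1, total 5 + (-7), length 2.
Answer: λ = -1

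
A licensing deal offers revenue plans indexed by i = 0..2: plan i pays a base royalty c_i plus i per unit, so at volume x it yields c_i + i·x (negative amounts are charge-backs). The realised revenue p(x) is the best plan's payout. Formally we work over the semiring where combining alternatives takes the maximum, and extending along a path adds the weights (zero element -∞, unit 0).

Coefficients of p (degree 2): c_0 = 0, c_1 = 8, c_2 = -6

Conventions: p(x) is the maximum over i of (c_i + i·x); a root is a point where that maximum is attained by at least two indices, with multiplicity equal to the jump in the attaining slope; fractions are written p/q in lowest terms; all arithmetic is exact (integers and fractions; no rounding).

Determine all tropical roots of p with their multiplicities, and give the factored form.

hull edge (i=0, c=0) to (i=1, c=8): slope 8, span 1
hull edge (i=1, c=8) to (i=2, c=-6): slope -14, span 1
Factored form: p(x) = -6 ⊗ (x ⊕ (-8)) ⊗ (x ⊕ 14)
Answer: roots = -8 (mult 1), 14 (mult 1)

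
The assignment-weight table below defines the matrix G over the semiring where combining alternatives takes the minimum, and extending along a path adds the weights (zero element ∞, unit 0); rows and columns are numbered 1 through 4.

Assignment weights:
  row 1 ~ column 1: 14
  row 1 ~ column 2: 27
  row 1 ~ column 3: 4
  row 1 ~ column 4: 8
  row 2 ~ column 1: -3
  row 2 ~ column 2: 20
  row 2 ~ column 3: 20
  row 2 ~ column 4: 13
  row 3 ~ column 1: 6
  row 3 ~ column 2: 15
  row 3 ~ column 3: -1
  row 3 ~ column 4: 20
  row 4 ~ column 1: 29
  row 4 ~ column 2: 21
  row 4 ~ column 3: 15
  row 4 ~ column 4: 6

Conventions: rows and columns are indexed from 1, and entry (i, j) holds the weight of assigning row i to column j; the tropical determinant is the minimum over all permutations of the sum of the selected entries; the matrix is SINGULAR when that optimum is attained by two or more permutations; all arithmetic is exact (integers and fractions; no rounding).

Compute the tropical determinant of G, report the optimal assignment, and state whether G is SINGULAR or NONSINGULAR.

σ = (1, 2, 3, 4): 14 + 20 + (-1) + 6 = 39
σ = (1, 2, 4, 3): 14 + 20 + 20 + 15 = 69
σ = (1, 3, 2, 4): 14 + 20 + 15 + 6 = 55
σ = (1, 3, 4, 2): 14 + 20 + 20 + 21 = 75
σ = (1, 4, 2, 3): 14 + 13 + 15 + 15 = 57
σ = (1, 4, 3, 2): 14 + 13 + (-1) + 21 = 47
σ = (2, 1, 3, 4): 27 + (-3) + (-1) + 6 = 29
σ = (2, 1, 4, 3): 27 + (-3) + 20 + 15 = 59
σ = (2, 3, 1, 4): 27 + 20 + 6 + 6 = 59
σ = (2, 3, 4, 1): 27 + 20 + 20 + 29 = 96
σ = (2, 4, 1, 3): 27 + 13 + 6 + 15 = 61
σ = (2, 4, 3, 1): 27 + 13 + (-1) + 29 = 68
σ = (3, 1, 2, 4): 4 + (-3) + 15 + 6 = 22
σ = (3, 1, 4, 2): 4 + (-3) + 20 + 21 = 42
σ = (3, 2, 1, 4): 4 + 20 + 6 + 6 = 36
σ = (3, 2, 4, 1): 4 + 20 + 20 + 29 = 73
σ = (3, 4, 1, 2): 4 + 13 + 6 + 21 = 44
σ = (3, 4, 2, 1): 4 + 13 + 15 + 29 = 61
σ = (4, 1, 2, 3): 8 + (-3) + 15 + 15 = 35
σ = (4, 1, 3, 2): 8 + (-3) + (-1) + 21 = 25
σ = (4, 2, 1, 3): 8 + 20 + 6 + 15 = 49
σ = (4, 2, 3, 1): 8 + 20 + (-1) + 29 = 56
σ = (4, 3, 1, 2): 8 + 20 + 6 + 21 = 55
σ = (4, 3, 2, 1): 8 + 20 + 15 + 29 = 72
Optimal value attained by: σ = (3, 1, 2, 4).
Answer: det⊕(G) = 22; verdict: NONSINGULAR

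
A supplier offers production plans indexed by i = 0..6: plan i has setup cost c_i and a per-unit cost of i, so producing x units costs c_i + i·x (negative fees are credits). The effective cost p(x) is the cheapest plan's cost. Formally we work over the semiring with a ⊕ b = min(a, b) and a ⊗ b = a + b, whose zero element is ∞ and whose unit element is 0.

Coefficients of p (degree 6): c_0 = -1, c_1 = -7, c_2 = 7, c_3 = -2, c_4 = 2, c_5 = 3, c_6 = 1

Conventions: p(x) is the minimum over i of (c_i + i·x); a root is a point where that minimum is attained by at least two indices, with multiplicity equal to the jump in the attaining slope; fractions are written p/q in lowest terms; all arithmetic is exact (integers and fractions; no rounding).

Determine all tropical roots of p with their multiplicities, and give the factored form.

hull edge (i=0, c=-1) to (i=1, c=-7): slope -6, span 1
hull edge (i=1, c=-7) to (i=6, c=1): slope 8/5, span 5
Factored form: p(x) = 1 ⊗ (x ⊕ (-8/5)) ⊗ (x ⊕ (-8/5)) ⊗ (x ⊕ (-8/5)) ⊗ (x ⊕ (-8/5)) ⊗ (x ⊕ (-8/5)) ⊗ (x ⊕ 6)
Answer: roots = -8/5 (mult 5), 6 (mult 1)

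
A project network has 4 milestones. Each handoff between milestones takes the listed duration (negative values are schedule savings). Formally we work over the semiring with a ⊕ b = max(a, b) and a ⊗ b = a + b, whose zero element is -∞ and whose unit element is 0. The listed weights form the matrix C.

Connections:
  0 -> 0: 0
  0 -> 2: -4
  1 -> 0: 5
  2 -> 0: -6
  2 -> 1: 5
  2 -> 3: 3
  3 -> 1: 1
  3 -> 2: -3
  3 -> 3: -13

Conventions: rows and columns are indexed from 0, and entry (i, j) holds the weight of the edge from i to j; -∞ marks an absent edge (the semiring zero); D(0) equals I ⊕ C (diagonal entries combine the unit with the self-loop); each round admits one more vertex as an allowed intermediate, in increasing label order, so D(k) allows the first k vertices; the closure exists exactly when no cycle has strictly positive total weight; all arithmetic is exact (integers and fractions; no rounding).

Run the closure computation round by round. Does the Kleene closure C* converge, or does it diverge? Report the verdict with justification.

D(0):
  [0, -∞, -4, -∞]
  [5, 0, -∞, -∞]
  [-6, 5, 0, 3]
  [-∞, 1, -3, 0]
D(1):
  [0, -∞, -4, -∞]
  [5, 0, 1, -∞]
  [-6, 5, 0, 3]
  [-∞, 1, -3, 0]
Detection: at round 2, diagonal entry (2, 2) turns strictly positive.
Key observation: the cycle 2->1->0->2 has total weight 5 + 5 + (-4), which is strictly positive.
Answer: DIVERGES — positive cycle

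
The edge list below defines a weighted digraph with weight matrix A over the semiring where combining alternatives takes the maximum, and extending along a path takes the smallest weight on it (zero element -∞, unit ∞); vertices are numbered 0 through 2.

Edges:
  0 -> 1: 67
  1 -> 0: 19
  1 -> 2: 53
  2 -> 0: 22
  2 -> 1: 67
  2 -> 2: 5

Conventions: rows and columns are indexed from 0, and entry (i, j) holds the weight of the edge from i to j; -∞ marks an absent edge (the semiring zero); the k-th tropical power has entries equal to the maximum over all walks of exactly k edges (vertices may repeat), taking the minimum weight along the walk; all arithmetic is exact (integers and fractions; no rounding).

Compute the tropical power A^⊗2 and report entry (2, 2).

A^⊗2:
  [19, -∞, 53]
  [22, 53, 5]
  [19, 22, 53]
Key observation: the optimum is the walk 2->1->2, with weight 67 min 53 = 53.
Optimal value attained by: walk 2->1->2.
Answer: (A^⊗2)[2][2] = 53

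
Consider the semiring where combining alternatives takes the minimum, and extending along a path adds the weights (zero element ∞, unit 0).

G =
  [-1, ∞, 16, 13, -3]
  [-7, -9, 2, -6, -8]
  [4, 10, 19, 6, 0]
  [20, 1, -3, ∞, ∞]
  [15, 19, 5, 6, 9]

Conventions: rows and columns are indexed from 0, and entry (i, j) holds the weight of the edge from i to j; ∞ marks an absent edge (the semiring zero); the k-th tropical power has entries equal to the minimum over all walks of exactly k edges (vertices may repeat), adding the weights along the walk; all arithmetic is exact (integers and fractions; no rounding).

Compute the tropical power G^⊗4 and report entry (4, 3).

G^⊗2:
  [-2, 14, 2, 3, -4]
  [-16, -18, -9, -15, -17]
  [3, 1, 3, 4, 1]
  [-6, -8, 3, -5, -7]
  [9, 7, 3, 11, 5]
G^⊗3:
  [-3, 4, 0, 2, -5]
  [-25, -27, -18, -24, -26]
  [-6, -8, 1, -5, -7]
  [-15, -17, -8, -14, -16]
  [0, -2, 8, 1, -1]
G^⊗4:
  [-4, -5, -1, -2, -6]
  [-34, -36, -27, -33, -35]
  [-15, -17, -8, -14, -16]
  [-24, -26, -17, -23, -25]
  [-9, -11, -2, -8, -10]
Key observation: the optimum is the walk 4->3->1->1->3, with weight 6 + 1 + (-9) + (-6) = -8.
Optimal value attained by: walk 4->3->1->1->3.
Answer: (G^⊗4)[4][3] = -8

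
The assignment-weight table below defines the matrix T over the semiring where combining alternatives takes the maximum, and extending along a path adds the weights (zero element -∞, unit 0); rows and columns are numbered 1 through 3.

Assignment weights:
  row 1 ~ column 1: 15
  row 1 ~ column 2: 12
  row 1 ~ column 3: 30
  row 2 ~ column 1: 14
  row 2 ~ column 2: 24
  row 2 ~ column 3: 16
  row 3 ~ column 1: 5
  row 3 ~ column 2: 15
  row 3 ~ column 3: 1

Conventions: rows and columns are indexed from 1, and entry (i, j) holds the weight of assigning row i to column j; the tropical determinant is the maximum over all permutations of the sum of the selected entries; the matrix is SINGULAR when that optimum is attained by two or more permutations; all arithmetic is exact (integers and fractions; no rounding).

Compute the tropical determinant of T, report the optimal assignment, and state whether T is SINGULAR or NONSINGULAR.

σ = (1, 2, 3): 15 + 24 + 1 = 40
σ = (1, 3, 2): 15 + 16 + 15 = 46
σ = (2, 1, 3): 12 + 14 + 1 = 27
σ = (2, 3, 1): 12 + 16 + 5 = 33
σ = (3, 1, 2): 30 + 14 + 15 = 59
σ = (3, 2, 1): 30 + 24 + 5 = 59
Optimal value attained by: σ = (3, 1, 2).
Answer: det⊕(T) = 59; verdict: SINGULAR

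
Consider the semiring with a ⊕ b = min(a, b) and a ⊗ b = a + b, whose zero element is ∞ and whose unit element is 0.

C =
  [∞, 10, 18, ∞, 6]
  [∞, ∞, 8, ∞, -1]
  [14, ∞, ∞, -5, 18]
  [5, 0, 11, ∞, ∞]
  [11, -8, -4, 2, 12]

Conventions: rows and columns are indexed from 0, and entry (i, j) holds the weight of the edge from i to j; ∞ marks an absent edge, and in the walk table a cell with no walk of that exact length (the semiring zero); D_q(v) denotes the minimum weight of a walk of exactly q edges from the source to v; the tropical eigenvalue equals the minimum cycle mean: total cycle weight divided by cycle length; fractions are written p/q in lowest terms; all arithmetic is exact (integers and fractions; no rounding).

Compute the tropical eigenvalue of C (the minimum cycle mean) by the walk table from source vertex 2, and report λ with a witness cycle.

q=0: [∞, ∞, 0, ∞, ∞]
q=1: [14, ∞, ∞, -5, 18]
q=2: [0, -5, 6, 20, 20]
q=3: [20, 10, 3, 1, -6]
q=4: [5, -14, -10, -4, 6]
q=5: [1, -4, -6, -15, -15]
Optimal cycle mean attained by: cycle 1->4->1, total (-1) + (-8), length 2.
Answer: λ = -9/2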